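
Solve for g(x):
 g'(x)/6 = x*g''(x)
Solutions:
 g(x) = C1 + C2*x^(7/6)


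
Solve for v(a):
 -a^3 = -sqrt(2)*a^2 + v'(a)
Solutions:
 v(a) = C1 - a^4/4 + sqrt(2)*a^3/3


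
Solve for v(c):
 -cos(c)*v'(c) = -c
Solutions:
 v(c) = C1 + Integral(c/cos(c), c)


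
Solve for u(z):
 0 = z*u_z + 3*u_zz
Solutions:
 u(z) = C1 + C2*erf(sqrt(6)*z/6)


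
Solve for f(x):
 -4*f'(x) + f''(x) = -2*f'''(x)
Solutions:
 f(x) = C1 + C2*exp(x*(-1 + sqrt(33))/4) + C3*exp(-x*(1 + sqrt(33))/4)


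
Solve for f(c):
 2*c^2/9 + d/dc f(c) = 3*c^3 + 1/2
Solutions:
 f(c) = C1 + 3*c^4/4 - 2*c^3/27 + c/2


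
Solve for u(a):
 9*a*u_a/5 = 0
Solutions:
 u(a) = C1


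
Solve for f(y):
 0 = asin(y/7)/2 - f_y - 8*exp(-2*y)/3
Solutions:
 f(y) = C1 + y*asin(y/7)/2 + sqrt(49 - y^2)/2 + 4*exp(-2*y)/3


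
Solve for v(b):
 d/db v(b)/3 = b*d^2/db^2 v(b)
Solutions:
 v(b) = C1 + C2*b^(4/3)


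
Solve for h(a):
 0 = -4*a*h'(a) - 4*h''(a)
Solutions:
 h(a) = C1 + C2*erf(sqrt(2)*a/2)


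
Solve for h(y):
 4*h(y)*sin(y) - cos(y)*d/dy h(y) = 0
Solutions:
 h(y) = C1/cos(y)^4


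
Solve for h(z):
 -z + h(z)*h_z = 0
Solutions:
 h(z) = -sqrt(C1 + z^2)
 h(z) = sqrt(C1 + z^2)


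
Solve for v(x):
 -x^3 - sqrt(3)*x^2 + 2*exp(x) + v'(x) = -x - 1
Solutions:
 v(x) = C1 + x^4/4 + sqrt(3)*x^3/3 - x^2/2 - x - 2*exp(x)


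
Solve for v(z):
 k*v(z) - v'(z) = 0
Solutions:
 v(z) = C1*exp(k*z)


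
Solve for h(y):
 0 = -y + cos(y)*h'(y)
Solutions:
 h(y) = C1 + Integral(y/cos(y), y)


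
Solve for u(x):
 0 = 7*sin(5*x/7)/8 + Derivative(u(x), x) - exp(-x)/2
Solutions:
 u(x) = C1 + 49*cos(5*x/7)/40 - exp(-x)/2


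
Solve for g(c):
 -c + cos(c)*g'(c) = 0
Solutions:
 g(c) = C1 + Integral(c/cos(c), c)


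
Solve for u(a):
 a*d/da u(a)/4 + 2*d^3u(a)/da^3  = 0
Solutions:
 u(a) = C1 + Integral(C2*airyai(-a/2) + C3*airybi(-a/2), a)


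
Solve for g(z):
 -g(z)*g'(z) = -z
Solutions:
 g(z) = -sqrt(C1 + z^2)
 g(z) = sqrt(C1 + z^2)


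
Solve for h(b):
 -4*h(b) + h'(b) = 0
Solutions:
 h(b) = C1*exp(4*b)


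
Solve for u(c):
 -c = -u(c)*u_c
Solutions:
 u(c) = -sqrt(C1 + c^2)
 u(c) = sqrt(C1 + c^2)


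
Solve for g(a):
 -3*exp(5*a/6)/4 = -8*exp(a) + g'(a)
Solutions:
 g(a) = C1 - 9*exp(5*a/6)/10 + 8*exp(a)


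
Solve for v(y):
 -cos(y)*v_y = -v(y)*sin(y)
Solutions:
 v(y) = C1/cos(y)


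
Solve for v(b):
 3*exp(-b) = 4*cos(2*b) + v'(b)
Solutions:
 v(b) = C1 - 2*sin(2*b) - 3*exp(-b)


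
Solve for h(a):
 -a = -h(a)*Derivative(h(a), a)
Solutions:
 h(a) = -sqrt(C1 + a^2)
 h(a) = sqrt(C1 + a^2)


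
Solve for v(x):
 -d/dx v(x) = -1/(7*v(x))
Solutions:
 v(x) = -sqrt(C1 + 14*x)/7
 v(x) = sqrt(C1 + 14*x)/7


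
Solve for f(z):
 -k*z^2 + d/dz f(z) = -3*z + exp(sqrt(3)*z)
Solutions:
 f(z) = C1 + k*z^3/3 - 3*z^2/2 + sqrt(3)*exp(sqrt(3)*z)/3


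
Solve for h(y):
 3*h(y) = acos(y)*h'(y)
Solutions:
 h(y) = C1*exp(3*Integral(1/acos(y), y))


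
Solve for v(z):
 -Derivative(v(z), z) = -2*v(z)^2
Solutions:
 v(z) = -1/(C1 + 2*z)


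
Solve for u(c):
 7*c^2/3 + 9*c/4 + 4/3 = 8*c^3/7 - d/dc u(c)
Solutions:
 u(c) = C1 + 2*c^4/7 - 7*c^3/9 - 9*c^2/8 - 4*c/3


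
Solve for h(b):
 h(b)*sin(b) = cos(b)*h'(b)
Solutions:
 h(b) = C1/cos(b)


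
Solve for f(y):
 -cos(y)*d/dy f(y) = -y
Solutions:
 f(y) = C1 + Integral(y/cos(y), y)


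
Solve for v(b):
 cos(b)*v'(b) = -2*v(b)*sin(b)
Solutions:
 v(b) = C1*cos(b)^2


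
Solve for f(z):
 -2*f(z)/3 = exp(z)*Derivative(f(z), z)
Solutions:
 f(z) = C1*exp(2*exp(-z)/3)


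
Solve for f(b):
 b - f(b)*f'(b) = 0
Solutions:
 f(b) = -sqrt(C1 + b^2)
 f(b) = sqrt(C1 + b^2)


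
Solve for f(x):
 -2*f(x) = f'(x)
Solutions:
 f(x) = C1*exp(-2*x)


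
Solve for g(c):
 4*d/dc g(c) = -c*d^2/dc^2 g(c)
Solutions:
 g(c) = C1 + C2/c^3


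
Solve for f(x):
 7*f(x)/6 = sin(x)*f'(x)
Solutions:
 f(x) = C1*(cos(x) - 1)^(7/12)/(cos(x) + 1)^(7/12)


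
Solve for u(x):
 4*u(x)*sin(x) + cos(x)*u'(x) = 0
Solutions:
 u(x) = C1*cos(x)^4


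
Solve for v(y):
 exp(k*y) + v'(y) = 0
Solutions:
 v(y) = C1 - exp(k*y)/k


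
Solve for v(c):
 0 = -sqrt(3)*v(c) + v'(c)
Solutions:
 v(c) = C1*exp(sqrt(3)*c)


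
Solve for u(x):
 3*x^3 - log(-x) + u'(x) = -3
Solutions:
 u(x) = C1 - 3*x^4/4 + x*log(-x) - 4*x


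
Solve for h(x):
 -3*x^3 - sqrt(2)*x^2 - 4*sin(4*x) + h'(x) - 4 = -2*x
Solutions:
 h(x) = C1 + 3*x^4/4 + sqrt(2)*x^3/3 - x^2 + 4*x - cos(4*x)


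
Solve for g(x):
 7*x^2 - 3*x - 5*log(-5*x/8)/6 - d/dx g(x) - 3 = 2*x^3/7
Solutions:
 g(x) = C1 - x^4/14 + 7*x^3/3 - 3*x^2/2 - 5*x*log(-x)/6 + x*(-13 - 5*log(5) + 15*log(2))/6


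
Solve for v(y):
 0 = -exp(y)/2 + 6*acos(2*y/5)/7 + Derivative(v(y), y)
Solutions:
 v(y) = C1 - 6*y*acos(2*y/5)/7 + 3*sqrt(25 - 4*y^2)/7 + exp(y)/2


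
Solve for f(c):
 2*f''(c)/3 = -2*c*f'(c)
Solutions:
 f(c) = C1 + C2*erf(sqrt(6)*c/2)


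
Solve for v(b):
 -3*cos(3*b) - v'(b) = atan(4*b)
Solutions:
 v(b) = C1 - b*atan(4*b) + log(16*b^2 + 1)/8 - sin(3*b)


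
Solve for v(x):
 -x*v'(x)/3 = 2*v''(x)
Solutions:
 v(x) = C1 + C2*erf(sqrt(3)*x/6)


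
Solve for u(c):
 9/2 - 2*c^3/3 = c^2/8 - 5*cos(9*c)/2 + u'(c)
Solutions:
 u(c) = C1 - c^4/6 - c^3/24 + 9*c/2 + 5*sin(9*c)/18


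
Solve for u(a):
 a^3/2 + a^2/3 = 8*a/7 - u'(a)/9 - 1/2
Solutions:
 u(a) = C1 - 9*a^4/8 - a^3 + 36*a^2/7 - 9*a/2


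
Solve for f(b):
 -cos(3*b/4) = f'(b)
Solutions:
 f(b) = C1 - 4*sin(3*b/4)/3


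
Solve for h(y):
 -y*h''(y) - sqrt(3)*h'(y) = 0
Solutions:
 h(y) = C1 + C2*y^(1 - sqrt(3))


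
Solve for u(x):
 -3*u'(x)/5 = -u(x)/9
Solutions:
 u(x) = C1*exp(5*x/27)


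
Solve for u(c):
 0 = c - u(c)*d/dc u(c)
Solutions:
 u(c) = -sqrt(C1 + c^2)
 u(c) = sqrt(C1 + c^2)


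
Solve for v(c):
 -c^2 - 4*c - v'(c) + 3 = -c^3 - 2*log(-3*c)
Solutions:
 v(c) = C1 + c^4/4 - c^3/3 - 2*c^2 + 2*c*log(-c) + c*(1 + 2*log(3))


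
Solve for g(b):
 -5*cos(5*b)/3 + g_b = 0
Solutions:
 g(b) = C1 + sin(5*b)/3


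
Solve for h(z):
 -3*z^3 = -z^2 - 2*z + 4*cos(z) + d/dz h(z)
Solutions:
 h(z) = C1 - 3*z^4/4 + z^3/3 + z^2 - 4*sin(z)


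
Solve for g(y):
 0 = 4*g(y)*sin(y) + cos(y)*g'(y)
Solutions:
 g(y) = C1*cos(y)^4


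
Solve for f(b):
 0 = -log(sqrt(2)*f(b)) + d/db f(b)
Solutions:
 -2*Integral(1/(2*log(_y) + log(2)), (_y, f(b))) = C1 - b


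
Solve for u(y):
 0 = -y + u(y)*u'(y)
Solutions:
 u(y) = -sqrt(C1 + y^2)
 u(y) = sqrt(C1 + y^2)


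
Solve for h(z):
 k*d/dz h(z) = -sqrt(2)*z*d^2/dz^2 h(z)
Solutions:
 h(z) = C1 + z^(-sqrt(2)*re(k)/2 + 1)*(C2*sin(sqrt(2)*log(z)*Abs(im(k))/2) + C3*cos(sqrt(2)*log(z)*im(k)/2))


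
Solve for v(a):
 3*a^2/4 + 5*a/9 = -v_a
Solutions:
 v(a) = C1 - a^3/4 - 5*a^2/18


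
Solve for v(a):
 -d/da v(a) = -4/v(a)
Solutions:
 v(a) = -sqrt(C1 + 8*a)
 v(a) = sqrt(C1 + 8*a)


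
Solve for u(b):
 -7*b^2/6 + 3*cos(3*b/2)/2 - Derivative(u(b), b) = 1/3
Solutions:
 u(b) = C1 - 7*b^3/18 - b/3 + sin(3*b/2)


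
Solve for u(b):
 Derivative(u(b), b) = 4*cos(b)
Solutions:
 u(b) = C1 + 4*sin(b)


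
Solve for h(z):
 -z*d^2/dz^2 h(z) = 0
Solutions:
 h(z) = C1 + C2*z


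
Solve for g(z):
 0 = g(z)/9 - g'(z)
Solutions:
 g(z) = C1*exp(z/9)


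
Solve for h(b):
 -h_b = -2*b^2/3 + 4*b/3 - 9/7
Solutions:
 h(b) = C1 + 2*b^3/9 - 2*b^2/3 + 9*b/7


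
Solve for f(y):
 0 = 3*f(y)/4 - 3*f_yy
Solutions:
 f(y) = C1*exp(-y/2) + C2*exp(y/2)


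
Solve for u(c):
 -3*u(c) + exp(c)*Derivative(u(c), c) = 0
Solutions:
 u(c) = C1*exp(-3*exp(-c))


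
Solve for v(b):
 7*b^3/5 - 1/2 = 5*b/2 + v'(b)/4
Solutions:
 v(b) = C1 + 7*b^4/5 - 5*b^2 - 2*b


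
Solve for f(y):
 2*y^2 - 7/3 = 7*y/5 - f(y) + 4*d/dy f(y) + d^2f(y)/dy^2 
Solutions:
 f(y) = C1*exp(y*(-2 + sqrt(5))) + C2*exp(-y*(2 + sqrt(5))) - 2*y^2 - 73*y/5 - 901/15


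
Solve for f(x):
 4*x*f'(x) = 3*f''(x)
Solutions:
 f(x) = C1 + C2*erfi(sqrt(6)*x/3)


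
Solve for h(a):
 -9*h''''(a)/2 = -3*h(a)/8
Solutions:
 h(a) = C1*exp(-sqrt(2)*3^(3/4)*a/6) + C2*exp(sqrt(2)*3^(3/4)*a/6) + C3*sin(sqrt(2)*3^(3/4)*a/6) + C4*cos(sqrt(2)*3^(3/4)*a/6)


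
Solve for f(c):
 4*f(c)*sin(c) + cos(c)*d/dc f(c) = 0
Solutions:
 f(c) = C1*cos(c)^4


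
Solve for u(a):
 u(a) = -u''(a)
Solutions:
 u(a) = C1*sin(a) + C2*cos(a)


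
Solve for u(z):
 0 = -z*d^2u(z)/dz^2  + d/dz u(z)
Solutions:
 u(z) = C1 + C2*z^2


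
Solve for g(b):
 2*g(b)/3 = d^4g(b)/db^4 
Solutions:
 g(b) = C1*exp(-2^(1/4)*3^(3/4)*b/3) + C2*exp(2^(1/4)*3^(3/4)*b/3) + C3*sin(2^(1/4)*3^(3/4)*b/3) + C4*cos(2^(1/4)*3^(3/4)*b/3)


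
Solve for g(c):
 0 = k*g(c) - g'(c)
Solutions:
 g(c) = C1*exp(c*k)


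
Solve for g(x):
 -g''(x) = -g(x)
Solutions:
 g(x) = C1*exp(-x) + C2*exp(x)


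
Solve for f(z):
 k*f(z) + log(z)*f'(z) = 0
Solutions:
 f(z) = C1*exp(-k*li(z))


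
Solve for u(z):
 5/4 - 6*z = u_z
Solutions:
 u(z) = C1 - 3*z^2 + 5*z/4


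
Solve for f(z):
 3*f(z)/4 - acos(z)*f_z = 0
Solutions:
 f(z) = C1*exp(3*Integral(1/acos(z), z)/4)


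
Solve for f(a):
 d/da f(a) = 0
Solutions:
 f(a) = C1


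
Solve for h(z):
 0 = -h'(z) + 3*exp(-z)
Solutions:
 h(z) = C1 - 3*exp(-z)


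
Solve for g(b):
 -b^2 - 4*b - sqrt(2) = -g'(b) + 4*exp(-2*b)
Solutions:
 g(b) = C1 + b^3/3 + 2*b^2 + sqrt(2)*b - 2*exp(-2*b)


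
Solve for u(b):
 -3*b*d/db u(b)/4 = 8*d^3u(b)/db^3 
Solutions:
 u(b) = C1 + Integral(C2*airyai(-6^(1/3)*b/4) + C3*airybi(-6^(1/3)*b/4), b)


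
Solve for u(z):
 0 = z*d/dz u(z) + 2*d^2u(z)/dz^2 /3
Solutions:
 u(z) = C1 + C2*erf(sqrt(3)*z/2)


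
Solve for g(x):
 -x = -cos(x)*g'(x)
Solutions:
 g(x) = C1 + Integral(x/cos(x), x)


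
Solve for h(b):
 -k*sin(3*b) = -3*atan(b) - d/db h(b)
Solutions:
 h(b) = C1 - 3*b*atan(b) - k*cos(3*b)/3 + 3*log(b^2 + 1)/2


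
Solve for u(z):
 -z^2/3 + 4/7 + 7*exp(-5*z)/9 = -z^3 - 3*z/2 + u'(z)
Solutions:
 u(z) = C1 + z^4/4 - z^3/9 + 3*z^2/4 + 4*z/7 - 7*exp(-5*z)/45


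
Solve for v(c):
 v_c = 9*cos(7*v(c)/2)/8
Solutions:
 -9*c/8 - log(sin(7*v(c)/2) - 1)/7 + log(sin(7*v(c)/2) + 1)/7 = C1


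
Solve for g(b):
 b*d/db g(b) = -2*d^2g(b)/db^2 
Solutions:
 g(b) = C1 + C2*erf(b/2)


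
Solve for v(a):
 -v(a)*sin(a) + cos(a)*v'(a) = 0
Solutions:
 v(a) = C1/cos(a)


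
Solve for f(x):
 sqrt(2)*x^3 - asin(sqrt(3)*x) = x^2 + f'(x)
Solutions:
 f(x) = C1 + sqrt(2)*x^4/4 - x^3/3 - x*asin(sqrt(3)*x) - sqrt(3)*sqrt(1 - 3*x^2)/3


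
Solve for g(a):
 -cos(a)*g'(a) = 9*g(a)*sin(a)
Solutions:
 g(a) = C1*cos(a)^9


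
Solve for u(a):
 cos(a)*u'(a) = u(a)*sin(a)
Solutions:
 u(a) = C1/cos(a)


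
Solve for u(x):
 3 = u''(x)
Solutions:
 u(x) = C1 + C2*x + 3*x^2/2


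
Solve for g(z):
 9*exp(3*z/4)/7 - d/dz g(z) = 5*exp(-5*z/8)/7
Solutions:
 g(z) = C1 + 12*exp(3*z/4)/7 + 8*exp(-5*z/8)/7


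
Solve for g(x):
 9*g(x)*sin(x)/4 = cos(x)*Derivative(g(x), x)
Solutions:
 g(x) = C1/cos(x)^(9/4)


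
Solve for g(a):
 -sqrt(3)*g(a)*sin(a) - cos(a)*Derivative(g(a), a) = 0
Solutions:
 g(a) = C1*cos(a)^(sqrt(3))


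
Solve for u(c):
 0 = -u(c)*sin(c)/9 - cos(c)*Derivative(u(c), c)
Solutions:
 u(c) = C1*cos(c)^(1/9)


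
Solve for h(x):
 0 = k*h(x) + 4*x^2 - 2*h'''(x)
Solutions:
 h(x) = C1*exp(2^(2/3)*k^(1/3)*x/2) + C2*exp(2^(2/3)*k^(1/3)*x*(-1 + sqrt(3)*I)/4) + C3*exp(-2^(2/3)*k^(1/3)*x*(1 + sqrt(3)*I)/4) - 4*x^2/k


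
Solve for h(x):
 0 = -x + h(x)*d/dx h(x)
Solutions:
 h(x) = -sqrt(C1 + x^2)
 h(x) = sqrt(C1 + x^2)


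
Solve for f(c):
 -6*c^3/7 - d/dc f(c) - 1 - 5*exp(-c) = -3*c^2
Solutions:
 f(c) = C1 - 3*c^4/14 + c^3 - c + 5*exp(-c)


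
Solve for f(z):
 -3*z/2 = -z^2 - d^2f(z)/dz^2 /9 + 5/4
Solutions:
 f(z) = C1 + C2*z - 3*z^4/4 + 9*z^3/4 + 45*z^2/8


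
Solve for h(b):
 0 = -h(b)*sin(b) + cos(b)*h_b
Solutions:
 h(b) = C1/cos(b)


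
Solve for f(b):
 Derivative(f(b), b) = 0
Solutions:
 f(b) = C1


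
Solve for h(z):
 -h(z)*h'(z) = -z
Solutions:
 h(z) = -sqrt(C1 + z^2)
 h(z) = sqrt(C1 + z^2)


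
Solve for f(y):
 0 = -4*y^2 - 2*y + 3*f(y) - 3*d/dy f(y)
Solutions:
 f(y) = C1*exp(y) + 4*y^2/3 + 10*y/3 + 10/3


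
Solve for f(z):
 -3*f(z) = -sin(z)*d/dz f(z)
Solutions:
 f(z) = C1*(cos(z) - 1)^(3/2)/(cos(z) + 1)^(3/2)


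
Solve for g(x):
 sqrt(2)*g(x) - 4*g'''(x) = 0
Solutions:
 g(x) = C3*exp(sqrt(2)*x/2) + (C1*sin(sqrt(6)*x/4) + C2*cos(sqrt(6)*x/4))*exp(-sqrt(2)*x/4)


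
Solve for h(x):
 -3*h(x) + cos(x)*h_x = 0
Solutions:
 h(x) = C1*(sin(x) + 1)^(3/2)/(sin(x) - 1)^(3/2)


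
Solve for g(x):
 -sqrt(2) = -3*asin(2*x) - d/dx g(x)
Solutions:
 g(x) = C1 - 3*x*asin(2*x) + sqrt(2)*x - 3*sqrt(1 - 4*x^2)/2


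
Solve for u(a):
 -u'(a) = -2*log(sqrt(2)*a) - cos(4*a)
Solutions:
 u(a) = C1 + 2*a*log(a) - 2*a + a*log(2) + sin(4*a)/4


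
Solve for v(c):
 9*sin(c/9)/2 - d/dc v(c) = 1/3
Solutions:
 v(c) = C1 - c/3 - 81*cos(c/9)/2


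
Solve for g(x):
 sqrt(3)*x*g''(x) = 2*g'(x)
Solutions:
 g(x) = C1 + C2*x^(1 + 2*sqrt(3)/3)


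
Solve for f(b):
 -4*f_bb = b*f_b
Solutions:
 f(b) = C1 + C2*erf(sqrt(2)*b/4)


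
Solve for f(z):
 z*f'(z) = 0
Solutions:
 f(z) = C1


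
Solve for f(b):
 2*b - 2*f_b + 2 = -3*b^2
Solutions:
 f(b) = C1 + b^3/2 + b^2/2 + b


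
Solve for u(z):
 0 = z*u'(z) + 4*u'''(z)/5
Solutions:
 u(z) = C1 + Integral(C2*airyai(-10^(1/3)*z/2) + C3*airybi(-10^(1/3)*z/2), z)


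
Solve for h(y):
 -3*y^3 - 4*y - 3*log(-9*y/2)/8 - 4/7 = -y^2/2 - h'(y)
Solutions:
 h(y) = C1 + 3*y^4/4 - y^3/6 + 2*y^2 + 3*y*log(-y)/8 + y*(-21*log(2) + 11 + 42*log(3))/56


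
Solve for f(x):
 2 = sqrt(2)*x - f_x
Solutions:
 f(x) = C1 + sqrt(2)*x^2/2 - 2*x


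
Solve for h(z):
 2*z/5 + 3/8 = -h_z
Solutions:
 h(z) = C1 - z^2/5 - 3*z/8


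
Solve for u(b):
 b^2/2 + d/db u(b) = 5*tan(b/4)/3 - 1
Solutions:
 u(b) = C1 - b^3/6 - b - 20*log(cos(b/4))/3


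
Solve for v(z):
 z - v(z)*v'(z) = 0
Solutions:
 v(z) = -sqrt(C1 + z^2)
 v(z) = sqrt(C1 + z^2)


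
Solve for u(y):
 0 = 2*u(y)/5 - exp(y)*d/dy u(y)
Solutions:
 u(y) = C1*exp(-2*exp(-y)/5)


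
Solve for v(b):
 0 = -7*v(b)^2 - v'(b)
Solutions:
 v(b) = 1/(C1 + 7*b)


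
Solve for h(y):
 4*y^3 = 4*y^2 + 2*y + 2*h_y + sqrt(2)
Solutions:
 h(y) = C1 + y^4/2 - 2*y^3/3 - y^2/2 - sqrt(2)*y/2


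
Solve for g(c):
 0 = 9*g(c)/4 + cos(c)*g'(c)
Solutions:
 g(c) = C1*(sin(c) - 1)^(9/8)/(sin(c) + 1)^(9/8)


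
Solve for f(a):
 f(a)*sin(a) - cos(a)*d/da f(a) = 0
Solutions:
 f(a) = C1/cos(a)


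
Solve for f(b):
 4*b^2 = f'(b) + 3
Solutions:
 f(b) = C1 + 4*b^3/3 - 3*b


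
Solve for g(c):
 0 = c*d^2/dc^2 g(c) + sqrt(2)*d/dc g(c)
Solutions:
 g(c) = C1 + C2*c^(1 - sqrt(2))


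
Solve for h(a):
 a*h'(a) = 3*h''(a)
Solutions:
 h(a) = C1 + C2*erfi(sqrt(6)*a/6)


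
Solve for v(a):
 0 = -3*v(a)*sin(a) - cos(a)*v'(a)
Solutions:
 v(a) = C1*cos(a)^3


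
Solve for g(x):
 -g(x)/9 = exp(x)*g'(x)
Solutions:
 g(x) = C1*exp(exp(-x)/9)


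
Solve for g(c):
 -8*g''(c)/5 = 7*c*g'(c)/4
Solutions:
 g(c) = C1 + C2*erf(sqrt(35)*c/8)


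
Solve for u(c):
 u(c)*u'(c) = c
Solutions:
 u(c) = -sqrt(C1 + c^2)
 u(c) = sqrt(C1 + c^2)


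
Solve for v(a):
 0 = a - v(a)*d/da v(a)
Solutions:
 v(a) = -sqrt(C1 + a^2)
 v(a) = sqrt(C1 + a^2)


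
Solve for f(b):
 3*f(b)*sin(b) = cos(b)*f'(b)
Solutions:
 f(b) = C1/cos(b)^3


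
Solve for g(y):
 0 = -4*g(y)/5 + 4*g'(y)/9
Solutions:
 g(y) = C1*exp(9*y/5)


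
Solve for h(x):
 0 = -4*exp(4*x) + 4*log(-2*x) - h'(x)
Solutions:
 h(x) = C1 + 4*x*log(-x) + 4*x*(-1 + log(2)) - exp(4*x)


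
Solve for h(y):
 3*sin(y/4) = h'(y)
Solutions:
 h(y) = C1 - 12*cos(y/4)


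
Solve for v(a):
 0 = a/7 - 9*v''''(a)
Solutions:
 v(a) = C1 + C2*a + C3*a^2 + C4*a^3 + a^5/7560


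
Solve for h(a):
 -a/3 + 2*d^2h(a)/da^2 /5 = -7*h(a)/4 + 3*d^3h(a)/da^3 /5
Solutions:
 h(a) = C1*exp(a*(-(9*sqrt(906465) + 8569)^(1/3) - 16/(9*sqrt(906465) + 8569)^(1/3) + 8)/36)*sin(sqrt(3)*a*(-(9*sqrt(906465) + 8569)^(1/3) + 16/(9*sqrt(906465) + 8569)^(1/3))/36) + C2*exp(a*(-(9*sqrt(906465) + 8569)^(1/3) - 16/(9*sqrt(906465) + 8569)^(1/3) + 8)/36)*cos(sqrt(3)*a*(-(9*sqrt(906465) + 8569)^(1/3) + 16/(9*sqrt(906465) + 8569)^(1/3))/36) + C3*exp(a*(16/(9*sqrt(906465) + 8569)^(1/3) + 4 + (9*sqrt(906465) + 8569)^(1/3))/18) + 4*a/21


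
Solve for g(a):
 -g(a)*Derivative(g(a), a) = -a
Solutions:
 g(a) = -sqrt(C1 + a^2)
 g(a) = sqrt(C1 + a^2)


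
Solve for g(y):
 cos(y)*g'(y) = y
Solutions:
 g(y) = C1 + Integral(y/cos(y), y)


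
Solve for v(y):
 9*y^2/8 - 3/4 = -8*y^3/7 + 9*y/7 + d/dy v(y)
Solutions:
 v(y) = C1 + 2*y^4/7 + 3*y^3/8 - 9*y^2/14 - 3*y/4


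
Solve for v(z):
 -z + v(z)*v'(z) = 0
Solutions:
 v(z) = -sqrt(C1 + z^2)
 v(z) = sqrt(C1 + z^2)


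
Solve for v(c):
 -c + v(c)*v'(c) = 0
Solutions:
 v(c) = -sqrt(C1 + c^2)
 v(c) = sqrt(C1 + c^2)


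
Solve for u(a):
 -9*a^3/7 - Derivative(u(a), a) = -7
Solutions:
 u(a) = C1 - 9*a^4/28 + 7*a


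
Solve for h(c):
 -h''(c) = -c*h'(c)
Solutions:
 h(c) = C1 + C2*erfi(sqrt(2)*c/2)


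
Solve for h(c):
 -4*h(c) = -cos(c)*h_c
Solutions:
 h(c) = C1*(sin(c)^2 + 2*sin(c) + 1)/(sin(c)^2 - 2*sin(c) + 1)


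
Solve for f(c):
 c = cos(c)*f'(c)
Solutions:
 f(c) = C1 + Integral(c/cos(c), c)


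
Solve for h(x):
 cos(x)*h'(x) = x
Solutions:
 h(x) = C1 + Integral(x/cos(x), x)


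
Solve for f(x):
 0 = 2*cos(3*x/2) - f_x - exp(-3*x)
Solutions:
 f(x) = C1 + 4*sin(3*x/2)/3 + exp(-3*x)/3


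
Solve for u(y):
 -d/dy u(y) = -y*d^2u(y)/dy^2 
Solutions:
 u(y) = C1 + C2*y^2


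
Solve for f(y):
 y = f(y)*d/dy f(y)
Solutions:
 f(y) = -sqrt(C1 + y^2)
 f(y) = sqrt(C1 + y^2)


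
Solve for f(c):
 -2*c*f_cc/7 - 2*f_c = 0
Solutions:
 f(c) = C1 + C2/c^6


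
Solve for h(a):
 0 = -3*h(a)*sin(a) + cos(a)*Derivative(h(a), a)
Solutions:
 h(a) = C1/cos(a)^3


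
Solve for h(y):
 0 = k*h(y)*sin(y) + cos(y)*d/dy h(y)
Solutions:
 h(y) = C1*exp(k*log(cos(y)))


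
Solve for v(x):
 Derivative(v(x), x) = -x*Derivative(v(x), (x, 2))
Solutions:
 v(x) = C1 + C2*log(x)


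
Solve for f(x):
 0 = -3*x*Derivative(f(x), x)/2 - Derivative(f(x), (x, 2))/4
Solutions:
 f(x) = C1 + C2*erf(sqrt(3)*x)


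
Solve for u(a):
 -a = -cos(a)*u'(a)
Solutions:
 u(a) = C1 + Integral(a/cos(a), a)


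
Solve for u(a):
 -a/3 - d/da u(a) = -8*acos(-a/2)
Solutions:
 u(a) = C1 - a^2/6 + 8*a*acos(-a/2) + 8*sqrt(4 - a^2)


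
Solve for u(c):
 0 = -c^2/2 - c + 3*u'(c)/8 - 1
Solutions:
 u(c) = C1 + 4*c^3/9 + 4*c^2/3 + 8*c/3


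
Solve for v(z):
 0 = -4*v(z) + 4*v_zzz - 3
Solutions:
 v(z) = C3*exp(z) + (C1*sin(sqrt(3)*z/2) + C2*cos(sqrt(3)*z/2))*exp(-z/2) - 3/4


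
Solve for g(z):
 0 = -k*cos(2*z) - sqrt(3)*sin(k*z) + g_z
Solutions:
 g(z) = C1 + k*sin(2*z)/2 - sqrt(3)*cos(k*z)/k


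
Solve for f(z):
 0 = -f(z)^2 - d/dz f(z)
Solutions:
 f(z) = 1/(C1 + z)


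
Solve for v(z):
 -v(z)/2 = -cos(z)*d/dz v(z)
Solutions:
 v(z) = C1*(sin(z) + 1)^(1/4)/(sin(z) - 1)^(1/4)


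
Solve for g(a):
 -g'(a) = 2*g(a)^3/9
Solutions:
 g(a) = -3*sqrt(2)*sqrt(-1/(C1 - 2*a))/2
 g(a) = 3*sqrt(2)*sqrt(-1/(C1 - 2*a))/2


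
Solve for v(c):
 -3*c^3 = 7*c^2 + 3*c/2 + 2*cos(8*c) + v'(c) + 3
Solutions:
 v(c) = C1 - 3*c^4/4 - 7*c^3/3 - 3*c^2/4 - 3*c - sin(8*c)/4


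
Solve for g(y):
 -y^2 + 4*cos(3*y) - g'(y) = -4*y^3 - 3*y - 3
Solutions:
 g(y) = C1 + y^4 - y^3/3 + 3*y^2/2 + 3*y + 4*sin(3*y)/3


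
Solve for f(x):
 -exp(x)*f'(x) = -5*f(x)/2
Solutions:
 f(x) = C1*exp(-5*exp(-x)/2)


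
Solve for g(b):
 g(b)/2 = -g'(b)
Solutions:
 g(b) = C1*exp(-b/2)


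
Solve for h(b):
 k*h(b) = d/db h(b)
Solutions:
 h(b) = C1*exp(b*k)


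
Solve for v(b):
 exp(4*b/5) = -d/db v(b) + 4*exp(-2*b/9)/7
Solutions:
 v(b) = C1 - 5*exp(4*b/5)/4 - 18*exp(-2*b/9)/7


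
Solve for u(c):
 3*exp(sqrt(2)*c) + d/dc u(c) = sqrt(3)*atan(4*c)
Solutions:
 u(c) = C1 + sqrt(3)*(c*atan(4*c) - log(16*c^2 + 1)/8) - 3*sqrt(2)*exp(sqrt(2)*c)/2


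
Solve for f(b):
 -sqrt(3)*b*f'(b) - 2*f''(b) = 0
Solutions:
 f(b) = C1 + C2*erf(3^(1/4)*b/2)


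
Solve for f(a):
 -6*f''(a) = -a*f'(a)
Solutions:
 f(a) = C1 + C2*erfi(sqrt(3)*a/6)


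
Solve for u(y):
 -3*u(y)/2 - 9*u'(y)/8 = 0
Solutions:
 u(y) = C1*exp(-4*y/3)


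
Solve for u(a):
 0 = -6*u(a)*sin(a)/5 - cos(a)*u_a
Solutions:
 u(a) = C1*cos(a)^(6/5)


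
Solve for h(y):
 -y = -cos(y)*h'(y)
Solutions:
 h(y) = C1 + Integral(y/cos(y), y)


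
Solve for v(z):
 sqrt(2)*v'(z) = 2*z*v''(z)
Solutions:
 v(z) = C1 + C2*z^(sqrt(2)/2 + 1)


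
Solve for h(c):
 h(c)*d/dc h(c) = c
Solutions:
 h(c) = -sqrt(C1 + c^2)
 h(c) = sqrt(C1 + c^2)


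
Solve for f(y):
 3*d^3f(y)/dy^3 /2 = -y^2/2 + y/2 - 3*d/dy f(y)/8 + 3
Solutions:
 f(y) = C1 + C2*sin(y/2) + C3*cos(y/2) - 4*y^3/9 + 2*y^2/3 + 56*y/3


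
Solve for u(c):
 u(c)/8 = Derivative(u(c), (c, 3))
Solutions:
 u(c) = C3*exp(c/2) + (C1*sin(sqrt(3)*c/4) + C2*cos(sqrt(3)*c/4))*exp(-c/4)


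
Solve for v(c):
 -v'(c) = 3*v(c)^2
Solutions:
 v(c) = 1/(C1 + 3*c)


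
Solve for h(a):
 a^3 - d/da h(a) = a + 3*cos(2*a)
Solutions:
 h(a) = C1 + a^4/4 - a^2/2 - 3*sin(2*a)/2


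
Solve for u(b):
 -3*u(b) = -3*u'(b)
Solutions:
 u(b) = C1*exp(b)


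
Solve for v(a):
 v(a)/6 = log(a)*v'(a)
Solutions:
 v(a) = C1*exp(li(a)/6)


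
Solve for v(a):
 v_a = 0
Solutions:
 v(a) = C1


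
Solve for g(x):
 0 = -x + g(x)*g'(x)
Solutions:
 g(x) = -sqrt(C1 + x^2)
 g(x) = sqrt(C1 + x^2)


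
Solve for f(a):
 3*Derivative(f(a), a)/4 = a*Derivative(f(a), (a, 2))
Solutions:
 f(a) = C1 + C2*a^(7/4)


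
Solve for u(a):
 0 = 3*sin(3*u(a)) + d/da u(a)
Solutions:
 u(a) = -acos((-C1 - exp(18*a))/(C1 - exp(18*a)))/3 + 2*pi/3
 u(a) = acos((-C1 - exp(18*a))/(C1 - exp(18*a)))/3


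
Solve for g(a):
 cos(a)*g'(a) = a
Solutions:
 g(a) = C1 + Integral(a/cos(a), a)


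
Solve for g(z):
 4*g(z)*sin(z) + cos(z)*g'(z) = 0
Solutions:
 g(z) = C1*cos(z)^4


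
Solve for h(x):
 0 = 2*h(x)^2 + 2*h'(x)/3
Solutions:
 h(x) = 1/(C1 + 3*x)


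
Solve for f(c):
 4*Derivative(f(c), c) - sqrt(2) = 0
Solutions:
 f(c) = C1 + sqrt(2)*c/4


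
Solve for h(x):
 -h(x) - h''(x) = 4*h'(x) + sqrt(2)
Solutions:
 h(x) = C1*exp(x*(-2 + sqrt(3))) + C2*exp(-x*(sqrt(3) + 2)) - sqrt(2)


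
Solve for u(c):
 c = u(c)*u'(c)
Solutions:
 u(c) = -sqrt(C1 + c^2)
 u(c) = sqrt(C1 + c^2)


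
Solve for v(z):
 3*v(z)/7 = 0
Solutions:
 v(z) = 0


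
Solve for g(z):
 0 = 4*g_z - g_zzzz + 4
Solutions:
 g(z) = C1 + C4*exp(2^(2/3)*z) - z + (C2*sin(2^(2/3)*sqrt(3)*z/2) + C3*cos(2^(2/3)*sqrt(3)*z/2))*exp(-2^(2/3)*z/2)


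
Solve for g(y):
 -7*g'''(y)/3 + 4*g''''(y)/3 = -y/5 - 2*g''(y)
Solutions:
 g(y) = C1 + C2*y - y^3/60 - 7*y^2/120 + (C3*sin(sqrt(47)*y/8) + C4*cos(sqrt(47)*y/8))*exp(7*y/8)


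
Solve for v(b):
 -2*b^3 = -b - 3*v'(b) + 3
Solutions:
 v(b) = C1 + b^4/6 - b^2/6 + b


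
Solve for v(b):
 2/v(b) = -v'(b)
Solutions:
 v(b) = -sqrt(C1 - 4*b)
 v(b) = sqrt(C1 - 4*b)


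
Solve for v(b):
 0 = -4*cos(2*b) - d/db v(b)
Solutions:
 v(b) = C1 - 2*sin(2*b)


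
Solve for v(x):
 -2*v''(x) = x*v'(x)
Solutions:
 v(x) = C1 + C2*erf(x/2)


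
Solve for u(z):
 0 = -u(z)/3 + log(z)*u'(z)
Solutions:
 u(z) = C1*exp(li(z)/3)


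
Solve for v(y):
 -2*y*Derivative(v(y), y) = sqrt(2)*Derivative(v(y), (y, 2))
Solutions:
 v(y) = C1 + C2*erf(2^(3/4)*y/2)


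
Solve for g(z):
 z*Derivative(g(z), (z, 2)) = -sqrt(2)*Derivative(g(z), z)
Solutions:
 g(z) = C1 + C2*z^(1 - sqrt(2))


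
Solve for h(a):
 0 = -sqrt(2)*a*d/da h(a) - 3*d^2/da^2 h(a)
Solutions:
 h(a) = C1 + C2*erf(2^(3/4)*sqrt(3)*a/6)


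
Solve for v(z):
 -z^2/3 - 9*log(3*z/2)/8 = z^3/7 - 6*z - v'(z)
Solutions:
 v(z) = C1 + z^4/28 + z^3/9 - 3*z^2 + 9*z*log(z)/8 - 9*z/8 - 9*z*log(2)/8 + 9*z*log(3)/8


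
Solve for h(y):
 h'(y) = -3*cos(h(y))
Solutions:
 h(y) = pi - asin((C1 + exp(6*y))/(C1 - exp(6*y)))
 h(y) = asin((C1 + exp(6*y))/(C1 - exp(6*y)))


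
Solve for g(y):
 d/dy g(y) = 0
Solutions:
 g(y) = C1


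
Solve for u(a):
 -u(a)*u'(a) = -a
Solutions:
 u(a) = -sqrt(C1 + a^2)
 u(a) = sqrt(C1 + a^2)


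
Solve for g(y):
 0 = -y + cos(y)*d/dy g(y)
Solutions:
 g(y) = C1 + Integral(y/cos(y), y)


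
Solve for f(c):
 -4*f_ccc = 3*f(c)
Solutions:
 f(c) = C3*exp(-6^(1/3)*c/2) + (C1*sin(2^(1/3)*3^(5/6)*c/4) + C2*cos(2^(1/3)*3^(5/6)*c/4))*exp(6^(1/3)*c/4)


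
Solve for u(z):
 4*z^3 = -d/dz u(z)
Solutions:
 u(z) = C1 - z^4


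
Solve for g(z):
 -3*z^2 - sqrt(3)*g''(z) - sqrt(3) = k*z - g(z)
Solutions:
 g(z) = C1*exp(-3^(3/4)*z/3) + C2*exp(3^(3/4)*z/3) + k*z + 3*z^2 + 7*sqrt(3)


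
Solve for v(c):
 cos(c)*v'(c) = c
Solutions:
 v(c) = C1 + Integral(c/cos(c), c)


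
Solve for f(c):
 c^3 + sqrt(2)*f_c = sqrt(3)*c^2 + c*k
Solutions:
 f(c) = C1 - sqrt(2)*c^4/8 + sqrt(6)*c^3/6 + sqrt(2)*c^2*k/4


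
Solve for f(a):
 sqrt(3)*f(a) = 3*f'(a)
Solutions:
 f(a) = C1*exp(sqrt(3)*a/3)


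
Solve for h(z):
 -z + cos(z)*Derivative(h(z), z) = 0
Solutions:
 h(z) = C1 + Integral(z/cos(z), z)


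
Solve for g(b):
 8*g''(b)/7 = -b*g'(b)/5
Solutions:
 g(b) = C1 + C2*erf(sqrt(35)*b/20)


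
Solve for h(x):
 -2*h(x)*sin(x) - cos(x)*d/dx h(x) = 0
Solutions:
 h(x) = C1*cos(x)^2


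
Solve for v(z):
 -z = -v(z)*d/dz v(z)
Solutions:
 v(z) = -sqrt(C1 + z^2)
 v(z) = sqrt(C1 + z^2)


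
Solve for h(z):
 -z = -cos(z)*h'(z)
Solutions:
 h(z) = C1 + Integral(z/cos(z), z)


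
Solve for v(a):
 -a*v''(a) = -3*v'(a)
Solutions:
 v(a) = C1 + C2*a^4


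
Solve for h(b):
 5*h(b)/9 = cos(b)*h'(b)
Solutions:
 h(b) = C1*(sin(b) + 1)^(5/18)/(sin(b) - 1)^(5/18)


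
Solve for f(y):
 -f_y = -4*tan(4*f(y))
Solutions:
 f(y) = -asin(C1*exp(16*y))/4 + pi/4
 f(y) = asin(C1*exp(16*y))/4


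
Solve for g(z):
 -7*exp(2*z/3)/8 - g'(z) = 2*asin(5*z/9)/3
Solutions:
 g(z) = C1 - 2*z*asin(5*z/9)/3 - 2*sqrt(81 - 25*z^2)/15 - 21*exp(2*z/3)/16


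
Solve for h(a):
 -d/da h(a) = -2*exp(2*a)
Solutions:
 h(a) = C1 + exp(2*a)


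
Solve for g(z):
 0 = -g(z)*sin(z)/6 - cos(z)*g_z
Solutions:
 g(z) = C1*cos(z)^(1/6)


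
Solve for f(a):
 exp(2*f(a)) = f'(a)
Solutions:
 f(a) = log(-sqrt(-1/(C1 + a))) - log(2)/2
 f(a) = log(-1/(C1 + a))/2 - log(2)/2


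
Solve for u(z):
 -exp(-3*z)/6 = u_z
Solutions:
 u(z) = C1 + exp(-3*z)/18


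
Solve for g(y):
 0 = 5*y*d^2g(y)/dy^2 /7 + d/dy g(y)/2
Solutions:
 g(y) = C1 + C2*y^(3/10)


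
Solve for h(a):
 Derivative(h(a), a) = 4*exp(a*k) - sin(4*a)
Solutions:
 h(a) = C1 + cos(4*a)/4 + 4*exp(a*k)/k


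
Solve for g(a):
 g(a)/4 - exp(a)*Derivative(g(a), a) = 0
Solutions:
 g(a) = C1*exp(-exp(-a)/4)


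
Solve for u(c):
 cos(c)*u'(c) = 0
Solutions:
 u(c) = C1


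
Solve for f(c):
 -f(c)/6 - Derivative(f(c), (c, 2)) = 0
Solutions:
 f(c) = C1*sin(sqrt(6)*c/6) + C2*cos(sqrt(6)*c/6)


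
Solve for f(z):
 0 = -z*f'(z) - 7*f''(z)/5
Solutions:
 f(z) = C1 + C2*erf(sqrt(70)*z/14)


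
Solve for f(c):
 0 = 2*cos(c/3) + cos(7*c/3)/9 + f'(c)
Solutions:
 f(c) = C1 - 6*sin(c/3) - sin(7*c/3)/21


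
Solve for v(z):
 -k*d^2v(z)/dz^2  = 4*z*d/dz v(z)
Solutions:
 v(z) = C1 + C2*sqrt(k)*erf(sqrt(2)*z*sqrt(1/k))


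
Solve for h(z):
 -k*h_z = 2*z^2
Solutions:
 h(z) = C1 - 2*z^3/(3*k)


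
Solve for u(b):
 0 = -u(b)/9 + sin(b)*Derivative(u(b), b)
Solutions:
 u(b) = C1*(cos(b) - 1)^(1/18)/(cos(b) + 1)^(1/18)


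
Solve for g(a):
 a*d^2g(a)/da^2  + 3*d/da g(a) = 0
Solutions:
 g(a) = C1 + C2/a^2


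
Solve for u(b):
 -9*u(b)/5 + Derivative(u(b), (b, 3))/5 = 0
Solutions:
 u(b) = C3*exp(3^(2/3)*b) + (C1*sin(3*3^(1/6)*b/2) + C2*cos(3*3^(1/6)*b/2))*exp(-3^(2/3)*b/2)


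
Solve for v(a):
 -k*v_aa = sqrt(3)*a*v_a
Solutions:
 v(a) = C1 + C2*sqrt(k)*erf(sqrt(2)*3^(1/4)*a*sqrt(1/k)/2)


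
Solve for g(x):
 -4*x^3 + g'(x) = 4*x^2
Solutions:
 g(x) = C1 + x^4 + 4*x^3/3


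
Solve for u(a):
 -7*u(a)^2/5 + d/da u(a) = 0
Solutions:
 u(a) = -5/(C1 + 7*a)


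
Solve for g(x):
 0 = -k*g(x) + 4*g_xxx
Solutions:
 g(x) = C1*exp(2^(1/3)*k^(1/3)*x/2) + C2*exp(2^(1/3)*k^(1/3)*x*(-1 + sqrt(3)*I)/4) + C3*exp(-2^(1/3)*k^(1/3)*x*(1 + sqrt(3)*I)/4)


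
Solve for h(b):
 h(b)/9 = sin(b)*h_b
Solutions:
 h(b) = C1*(cos(b) - 1)^(1/18)/(cos(b) + 1)^(1/18)


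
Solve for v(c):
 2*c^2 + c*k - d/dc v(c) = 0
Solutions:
 v(c) = C1 + 2*c^3/3 + c^2*k/2


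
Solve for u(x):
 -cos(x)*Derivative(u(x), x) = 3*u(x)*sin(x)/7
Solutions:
 u(x) = C1*cos(x)^(3/7)


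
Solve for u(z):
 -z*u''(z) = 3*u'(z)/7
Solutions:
 u(z) = C1 + C2*z^(4/7)


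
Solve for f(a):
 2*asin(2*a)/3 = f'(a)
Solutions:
 f(a) = C1 + 2*a*asin(2*a)/3 + sqrt(1 - 4*a^2)/3


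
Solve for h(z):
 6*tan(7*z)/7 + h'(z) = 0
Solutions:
 h(z) = C1 + 6*log(cos(7*z))/49


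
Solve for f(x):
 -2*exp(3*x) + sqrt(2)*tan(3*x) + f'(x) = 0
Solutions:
 f(x) = C1 + 2*exp(3*x)/3 + sqrt(2)*log(cos(3*x))/3


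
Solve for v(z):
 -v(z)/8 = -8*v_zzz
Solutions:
 v(z) = C3*exp(z/4) + (C1*sin(sqrt(3)*z/8) + C2*cos(sqrt(3)*z/8))*exp(-z/8)


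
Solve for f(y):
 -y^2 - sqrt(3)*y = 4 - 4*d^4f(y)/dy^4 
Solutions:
 f(y) = C1 + C2*y + C3*y^2 + C4*y^3 + y^6/1440 + sqrt(3)*y^5/480 + y^4/24


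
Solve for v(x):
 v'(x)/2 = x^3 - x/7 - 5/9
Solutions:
 v(x) = C1 + x^4/2 - x^2/7 - 10*x/9


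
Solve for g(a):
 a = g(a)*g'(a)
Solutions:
 g(a) = -sqrt(C1 + a^2)
 g(a) = sqrt(C1 + a^2)


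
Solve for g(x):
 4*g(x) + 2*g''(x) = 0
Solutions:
 g(x) = C1*sin(sqrt(2)*x) + C2*cos(sqrt(2)*x)


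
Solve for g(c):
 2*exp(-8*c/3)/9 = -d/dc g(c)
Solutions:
 g(c) = C1 + exp(-8*c/3)/12


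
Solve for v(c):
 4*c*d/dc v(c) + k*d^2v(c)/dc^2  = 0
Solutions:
 v(c) = C1 + C2*sqrt(k)*erf(sqrt(2)*c*sqrt(1/k))


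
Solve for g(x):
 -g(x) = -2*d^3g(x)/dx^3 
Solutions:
 g(x) = C3*exp(2^(2/3)*x/2) + (C1*sin(2^(2/3)*sqrt(3)*x/4) + C2*cos(2^(2/3)*sqrt(3)*x/4))*exp(-2^(2/3)*x/4)


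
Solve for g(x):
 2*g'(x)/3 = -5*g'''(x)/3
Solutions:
 g(x) = C1 + C2*sin(sqrt(10)*x/5) + C3*cos(sqrt(10)*x/5)


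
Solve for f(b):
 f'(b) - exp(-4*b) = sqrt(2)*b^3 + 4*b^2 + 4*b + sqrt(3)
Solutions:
 f(b) = C1 + sqrt(2)*b^4/4 + 4*b^3/3 + 2*b^2 + sqrt(3)*b - exp(-4*b)/4


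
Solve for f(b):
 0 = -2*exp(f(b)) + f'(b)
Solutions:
 f(b) = log(-1/(C1 + 2*b))


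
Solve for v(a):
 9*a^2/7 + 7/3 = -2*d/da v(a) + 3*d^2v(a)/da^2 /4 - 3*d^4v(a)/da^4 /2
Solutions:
 v(a) = C1 + C2*exp(3^(1/3)*a*(3^(1/3)/(sqrt(570)/4 + 6)^(1/3) + 2*(sqrt(570)/4 + 6)^(1/3))/12)*sin(sqrt(3)*a*(-2*(3*sqrt(570)/4 + 18)^(1/3) + 3/(3*sqrt(570)/4 + 18)^(1/3))/12) + C3*exp(3^(1/3)*a*(3^(1/3)/(sqrt(570)/4 + 6)^(1/3) + 2*(sqrt(570)/4 + 6)^(1/3))/12)*cos(sqrt(3)*a*(-2*(3*sqrt(570)/4 + 18)^(1/3) + 3/(3*sqrt(570)/4 + 18)^(1/3))/12) + C4*exp(-3^(1/3)*a*(3^(1/3)/(sqrt(570)/4 + 6)^(1/3) + 2*(sqrt(570)/4 + 6)^(1/3))/6) - 3*a^3/14 - 27*a^2/112 - 1811*a/1344


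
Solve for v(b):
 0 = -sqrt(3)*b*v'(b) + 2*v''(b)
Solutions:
 v(b) = C1 + C2*erfi(3^(1/4)*b/2)


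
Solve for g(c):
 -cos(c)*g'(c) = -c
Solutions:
 g(c) = C1 + Integral(c/cos(c), c)


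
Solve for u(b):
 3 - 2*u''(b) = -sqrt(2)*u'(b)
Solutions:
 u(b) = C1 + C2*exp(sqrt(2)*b/2) - 3*sqrt(2)*b/2


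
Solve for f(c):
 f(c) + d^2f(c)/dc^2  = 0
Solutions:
 f(c) = C1*sin(c) + C2*cos(c)


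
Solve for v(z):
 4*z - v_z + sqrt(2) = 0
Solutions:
 v(z) = C1 + 2*z^2 + sqrt(2)*z


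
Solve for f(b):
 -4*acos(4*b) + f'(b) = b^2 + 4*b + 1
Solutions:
 f(b) = C1 + b^3/3 + 2*b^2 + 4*b*acos(4*b) + b - sqrt(1 - 16*b^2)


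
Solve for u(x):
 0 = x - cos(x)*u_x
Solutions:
 u(x) = C1 + Integral(x/cos(x), x)


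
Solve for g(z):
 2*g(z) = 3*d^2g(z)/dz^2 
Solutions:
 g(z) = C1*exp(-sqrt(6)*z/3) + C2*exp(sqrt(6)*z/3)


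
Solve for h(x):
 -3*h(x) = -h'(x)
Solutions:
 h(x) = C1*exp(3*x)


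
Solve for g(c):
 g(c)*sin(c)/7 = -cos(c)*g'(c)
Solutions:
 g(c) = C1*cos(c)^(1/7)


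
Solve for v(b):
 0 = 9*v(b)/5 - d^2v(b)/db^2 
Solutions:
 v(b) = C1*exp(-3*sqrt(5)*b/5) + C2*exp(3*sqrt(5)*b/5)


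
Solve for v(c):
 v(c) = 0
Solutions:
 v(c) = 0


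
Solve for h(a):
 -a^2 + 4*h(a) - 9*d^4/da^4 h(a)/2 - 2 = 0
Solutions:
 h(a) = C1*exp(-2^(3/4)*sqrt(3)*a/3) + C2*exp(2^(3/4)*sqrt(3)*a/3) + C3*sin(2^(3/4)*sqrt(3)*a/3) + C4*cos(2^(3/4)*sqrt(3)*a/3) + a^2/4 + 1/2


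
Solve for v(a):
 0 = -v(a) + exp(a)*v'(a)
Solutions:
 v(a) = C1*exp(-exp(-a))


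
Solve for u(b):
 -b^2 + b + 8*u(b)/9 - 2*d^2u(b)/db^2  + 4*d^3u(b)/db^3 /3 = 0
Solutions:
 u(b) = C1*exp(b*(3^(2/3) + 3*3^(1/3) + 6)/12)*sin(3^(1/6)*b*(1 - 3^(2/3))/4) + C2*exp(b*(3^(2/3) + 3*3^(1/3) + 6)/12)*cos(3^(1/6)*b*(1 - 3^(2/3))/4) + C3*exp(b*(-3*3^(1/3) - 3^(2/3) + 3)/6) + 9*b^2/8 - 9*b/8 + 81/16


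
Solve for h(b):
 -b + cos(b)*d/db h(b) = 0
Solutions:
 h(b) = C1 + Integral(b/cos(b), b)


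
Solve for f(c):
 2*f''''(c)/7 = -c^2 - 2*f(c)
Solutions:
 f(c) = -c^2/2 + (C1*sin(sqrt(2)*7^(1/4)*c/2) + C2*cos(sqrt(2)*7^(1/4)*c/2))*exp(-sqrt(2)*7^(1/4)*c/2) + (C3*sin(sqrt(2)*7^(1/4)*c/2) + C4*cos(sqrt(2)*7^(1/4)*c/2))*exp(sqrt(2)*7^(1/4)*c/2)


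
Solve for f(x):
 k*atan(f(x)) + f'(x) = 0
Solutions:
 Integral(1/atan(_y), (_y, f(x))) = C1 - k*x


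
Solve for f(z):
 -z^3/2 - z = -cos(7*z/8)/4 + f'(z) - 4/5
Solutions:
 f(z) = C1 - z^4/8 - z^2/2 + 4*z/5 + 2*sin(7*z/8)/7


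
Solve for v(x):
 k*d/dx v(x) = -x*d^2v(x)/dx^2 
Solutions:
 v(x) = C1 + x^(1 - re(k))*(C2*sin(log(x)*Abs(im(k))) + C3*cos(log(x)*im(k)))


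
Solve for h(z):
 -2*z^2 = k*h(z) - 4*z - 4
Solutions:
 h(z) = 2*(-z^2 + 2*z + 2)/k


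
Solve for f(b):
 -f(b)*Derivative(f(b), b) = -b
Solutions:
 f(b) = -sqrt(C1 + b^2)
 f(b) = sqrt(C1 + b^2)


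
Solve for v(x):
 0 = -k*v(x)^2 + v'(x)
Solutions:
 v(x) = -1/(C1 + k*x)


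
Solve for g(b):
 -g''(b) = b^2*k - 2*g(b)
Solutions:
 g(b) = C1*exp(-sqrt(2)*b) + C2*exp(sqrt(2)*b) + b^2*k/2 + k/2


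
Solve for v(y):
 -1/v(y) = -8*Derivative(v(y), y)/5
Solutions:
 v(y) = -sqrt(C1 + 5*y)/2
 v(y) = sqrt(C1 + 5*y)/2


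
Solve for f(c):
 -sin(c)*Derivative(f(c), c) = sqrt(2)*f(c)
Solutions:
 f(c) = C1*(cos(c) + 1)^(sqrt(2)/2)/(cos(c) - 1)^(sqrt(2)/2)


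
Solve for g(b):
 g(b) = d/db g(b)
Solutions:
 g(b) = C1*exp(b)


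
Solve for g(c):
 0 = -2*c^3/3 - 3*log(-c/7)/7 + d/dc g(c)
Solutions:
 g(c) = C1 + c^4/6 + 3*c*log(-c)/7 + 3*c*(-log(7) - 1)/7


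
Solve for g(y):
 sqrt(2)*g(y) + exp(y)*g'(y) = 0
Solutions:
 g(y) = C1*exp(sqrt(2)*exp(-y))


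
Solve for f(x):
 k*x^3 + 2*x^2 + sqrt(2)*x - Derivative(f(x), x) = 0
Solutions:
 f(x) = C1 + k*x^4/4 + 2*x^3/3 + sqrt(2)*x^2/2


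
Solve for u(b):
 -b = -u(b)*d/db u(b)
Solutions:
 u(b) = -sqrt(C1 + b^2)
 u(b) = sqrt(C1 + b^2)


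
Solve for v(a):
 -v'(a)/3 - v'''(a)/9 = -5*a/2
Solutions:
 v(a) = C1 + C2*sin(sqrt(3)*a) + C3*cos(sqrt(3)*a) + 15*a^2/4


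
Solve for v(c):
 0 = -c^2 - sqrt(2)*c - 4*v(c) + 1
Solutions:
 v(c) = -c^2/4 - sqrt(2)*c/4 + 1/4


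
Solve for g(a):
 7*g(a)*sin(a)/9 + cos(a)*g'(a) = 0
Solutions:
 g(a) = C1*cos(a)^(7/9)


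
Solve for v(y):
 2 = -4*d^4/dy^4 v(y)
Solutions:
 v(y) = C1 + C2*y + C3*y^2 + C4*y^3 - y^4/48


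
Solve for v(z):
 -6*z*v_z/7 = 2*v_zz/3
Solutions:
 v(z) = C1 + C2*erf(3*sqrt(14)*z/14)


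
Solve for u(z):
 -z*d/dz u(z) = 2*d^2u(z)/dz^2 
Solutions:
 u(z) = C1 + C2*erf(z/2)


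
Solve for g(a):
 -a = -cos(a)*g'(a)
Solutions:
 g(a) = C1 + Integral(a/cos(a), a)


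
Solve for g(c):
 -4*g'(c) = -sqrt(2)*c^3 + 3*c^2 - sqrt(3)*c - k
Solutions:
 g(c) = C1 + sqrt(2)*c^4/16 - c^3/4 + sqrt(3)*c^2/8 + c*k/4


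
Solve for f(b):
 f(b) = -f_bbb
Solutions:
 f(b) = C3*exp(-b) + (C1*sin(sqrt(3)*b/2) + C2*cos(sqrt(3)*b/2))*exp(b/2)


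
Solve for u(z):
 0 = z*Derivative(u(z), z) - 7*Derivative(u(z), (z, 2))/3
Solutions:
 u(z) = C1 + C2*erfi(sqrt(42)*z/14)


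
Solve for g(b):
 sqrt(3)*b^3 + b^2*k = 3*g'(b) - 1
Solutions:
 g(b) = C1 + sqrt(3)*b^4/12 + b^3*k/9 + b/3


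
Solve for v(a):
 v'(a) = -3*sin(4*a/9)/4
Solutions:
 v(a) = C1 + 27*cos(4*a/9)/16


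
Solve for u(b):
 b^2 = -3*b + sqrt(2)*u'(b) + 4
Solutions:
 u(b) = C1 + sqrt(2)*b^3/6 + 3*sqrt(2)*b^2/4 - 2*sqrt(2)*b


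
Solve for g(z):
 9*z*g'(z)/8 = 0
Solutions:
 g(z) = C1


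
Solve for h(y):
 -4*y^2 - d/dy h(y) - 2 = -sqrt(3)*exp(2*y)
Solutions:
 h(y) = C1 - 4*y^3/3 - 2*y + sqrt(3)*exp(2*y)/2


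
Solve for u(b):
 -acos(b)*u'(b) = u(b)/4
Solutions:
 u(b) = C1*exp(-Integral(1/acos(b), b)/4)


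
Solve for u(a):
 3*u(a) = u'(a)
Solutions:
 u(a) = C1*exp(3*a)


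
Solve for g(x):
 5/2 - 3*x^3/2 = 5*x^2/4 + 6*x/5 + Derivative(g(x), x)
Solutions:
 g(x) = C1 - 3*x^4/8 - 5*x^3/12 - 3*x^2/5 + 5*x/2


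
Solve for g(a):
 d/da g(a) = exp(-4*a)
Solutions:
 g(a) = C1 - exp(-4*a)/4


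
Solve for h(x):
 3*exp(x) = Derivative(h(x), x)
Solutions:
 h(x) = C1 + 3*exp(x)


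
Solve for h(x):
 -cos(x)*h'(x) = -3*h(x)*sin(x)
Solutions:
 h(x) = C1/cos(x)^3


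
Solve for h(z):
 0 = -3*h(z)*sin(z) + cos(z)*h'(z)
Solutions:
 h(z) = C1/cos(z)^3


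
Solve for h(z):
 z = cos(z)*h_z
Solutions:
 h(z) = C1 + Integral(z/cos(z), z)


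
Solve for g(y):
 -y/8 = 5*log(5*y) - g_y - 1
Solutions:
 g(y) = C1 + y^2/16 + 5*y*log(y) - 6*y + y*log(3125)


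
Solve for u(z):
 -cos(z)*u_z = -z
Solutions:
 u(z) = C1 + Integral(z/cos(z), z)


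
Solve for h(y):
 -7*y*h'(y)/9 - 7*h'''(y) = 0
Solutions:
 h(y) = C1 + Integral(C2*airyai(-3^(1/3)*y/3) + C3*airybi(-3^(1/3)*y/3), y)


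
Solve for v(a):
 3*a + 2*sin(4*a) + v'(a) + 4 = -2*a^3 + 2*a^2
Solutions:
 v(a) = C1 - a^4/2 + 2*a^3/3 - 3*a^2/2 - 4*a + cos(4*a)/2


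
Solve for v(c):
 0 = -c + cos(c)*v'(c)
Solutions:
 v(c) = C1 + Integral(c/cos(c), c)


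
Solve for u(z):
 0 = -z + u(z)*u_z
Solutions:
 u(z) = -sqrt(C1 + z^2)
 u(z) = sqrt(C1 + z^2)


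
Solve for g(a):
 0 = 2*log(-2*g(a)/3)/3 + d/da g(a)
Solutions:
 3*Integral(1/(log(-_y) - log(3) + log(2)), (_y, g(a)))/2 = C1 - a


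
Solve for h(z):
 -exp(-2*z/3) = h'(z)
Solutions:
 h(z) = C1 + 3*exp(-2*z/3)/2


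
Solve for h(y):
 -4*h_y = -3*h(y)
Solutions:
 h(y) = C1*exp(3*y/4)


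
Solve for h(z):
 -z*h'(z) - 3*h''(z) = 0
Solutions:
 h(z) = C1 + C2*erf(sqrt(6)*z/6)


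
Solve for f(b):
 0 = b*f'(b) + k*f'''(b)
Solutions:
 f(b) = C1 + Integral(C2*airyai(b*(-1/k)^(1/3)) + C3*airybi(b*(-1/k)^(1/3)), b)


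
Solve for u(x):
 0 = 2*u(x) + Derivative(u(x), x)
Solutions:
 u(x) = C1*exp(-2*x)


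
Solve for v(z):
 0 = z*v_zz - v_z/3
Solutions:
 v(z) = C1 + C2*z^(4/3)


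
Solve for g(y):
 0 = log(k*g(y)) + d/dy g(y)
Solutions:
 li(k*g(y))/k = C1 - y
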